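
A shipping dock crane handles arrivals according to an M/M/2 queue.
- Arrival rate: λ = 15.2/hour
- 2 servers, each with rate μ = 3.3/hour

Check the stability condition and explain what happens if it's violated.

Stability requires ρ = λ/(cμ) < 1
ρ = 15.2/(2 × 3.3) = 15.2/6.60 = 2.3030
Since 2.3030 ≥ 1, the system is UNSTABLE.
Need c > λ/μ = 15.2/3.3 = 4.61.
Minimum servers needed: c = 5.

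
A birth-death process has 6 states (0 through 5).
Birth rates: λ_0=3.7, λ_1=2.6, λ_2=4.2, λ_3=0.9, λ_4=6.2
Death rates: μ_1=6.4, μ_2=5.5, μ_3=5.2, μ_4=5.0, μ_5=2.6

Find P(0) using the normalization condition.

Ratios P(n)/P(0) = (λ₀···λₙ₋₁)/(μ₁···μₙ):
P(1)/P(0) = (3.7)/(6.4) = 0.5781
P(2)/P(0) = (3.7×2.6)/(6.4×5.5) = 0.2733
P(3)/P(0) = (3.7×2.6×4.2)/(6.4×5.5×5.2) = 0.2207
P(4)/P(0) = (3.7×2.6×4.2×0.9)/(6.4×5.5×5.2×5.0) = 0.03973
P(5)/P(0) = (3.7×2.6×4.2×0.9×6.2)/(6.4×5.5×5.2×5.0×2.6) = 0.09475

Normalization: ∑ P(n) = 1
P(0) × (1.0000 + 0.5781 + 0.2733 + 0.2207 + 0.03973 + 0.09475) = 1
P(0) × 2.2066 = 1
P(0) = 1/2.2066 = 0.4532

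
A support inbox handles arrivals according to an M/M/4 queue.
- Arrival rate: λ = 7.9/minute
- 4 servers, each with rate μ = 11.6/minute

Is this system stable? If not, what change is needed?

Stability requires ρ = λ/(cμ) < 1
ρ = 7.9/(4 × 11.6) = 7.9/46.40 = 0.1703
Since 0.1703 < 1, the system is STABLE.
The servers are busy 17.03% of the time.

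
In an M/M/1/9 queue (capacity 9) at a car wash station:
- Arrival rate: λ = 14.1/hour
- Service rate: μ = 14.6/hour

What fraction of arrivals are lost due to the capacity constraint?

ρ = λ/μ = 14.1/14.6 = 0.96575
P₀ = (1-ρ)/(1-ρ^(K+1)) = (1-0.96575)/(1-0.96575^10) = 0.03425/0.2943 = 0.1164
P_K = P₀×ρ^K = 0.11640 × 0.96575^9 = 0.11640 × 0.73077 = 0.08506
Blocking probability = 8.51%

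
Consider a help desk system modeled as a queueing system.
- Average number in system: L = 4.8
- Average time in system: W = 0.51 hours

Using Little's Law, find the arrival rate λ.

Little's Law: L = λW, so λ = L/W
λ = 4.8/0.51 = 9.4118 tickets/hour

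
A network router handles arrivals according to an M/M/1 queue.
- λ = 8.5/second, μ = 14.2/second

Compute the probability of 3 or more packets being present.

ρ = λ/μ = 8.5/14.2 = 0.5986
P(N ≥ n) = ρⁿ
P(N ≥ 3) = 0.5986^3
P(N ≥ 3) = 0.2145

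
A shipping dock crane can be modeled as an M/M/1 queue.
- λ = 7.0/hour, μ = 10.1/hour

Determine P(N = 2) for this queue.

ρ = λ/μ = 7.0/10.1 = 0.6931
P(n) = (1-ρ)ρⁿ
P(2) = (1-0.6931) × 0.6931^2
P(2) = 0.3069 × 0.4804
P(2) = 0.1474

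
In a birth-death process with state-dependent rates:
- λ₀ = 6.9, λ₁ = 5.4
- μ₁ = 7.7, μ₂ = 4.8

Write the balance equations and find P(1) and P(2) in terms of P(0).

Balance equations:
State 0: λ₀P₀ = μ₁P₁ → P₁ = (λ₀/μ₁)P₀ = (6.9/7.7)P₀ = 0.8961P₀
State 1: P₂ = (λ₀λ₁)/(μ₁μ₂)P₀ = (6.9×5.4)/(7.7×4.8)P₀ = 1.0081P₀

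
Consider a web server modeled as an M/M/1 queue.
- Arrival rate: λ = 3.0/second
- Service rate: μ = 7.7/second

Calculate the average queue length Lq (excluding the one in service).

ρ = λ/μ = 3.0/7.7 = 0.3896
For M/M/1: Lq = λ²/(μ(μ-λ))
Lq = 9.00/(7.7 × 4.70)
Lq = 0.2487 requests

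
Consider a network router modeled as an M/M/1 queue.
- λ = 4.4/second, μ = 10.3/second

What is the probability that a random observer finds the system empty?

ρ = λ/μ = 4.4/10.3 = 0.4272
P(0) = 1 - ρ = 1 - 0.4272 = 0.5728
The server is idle 57.28% of the time.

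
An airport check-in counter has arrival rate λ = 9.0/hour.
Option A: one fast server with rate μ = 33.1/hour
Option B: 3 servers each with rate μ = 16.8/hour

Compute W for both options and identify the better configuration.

Option A: single server μ = 33.1 (M/M/1)
  ρ_A = 9.0/33.1 = 0.2719
  W_A = 1/(μ-λ) = 1/(33.1-9.0) = 1/24.10 = 0.04149

Option B: 3 servers μ = 16.8 (M/M/3)
  ρ_B = λ/(cμ) = 9.0/(3×16.8) = 0.1786
  Offered load a = λ/μ = cρ = 9.0/16.8 = 0.5357
  P₀ = [ Σₙ₌₀^2 aⁿ/n! + a^3/(3!(1-ρ)) ]⁻¹
  Σ = a^0/0! + a^1/1! + a^2/2! = 1.0000 + 0.5357 + 0.1435 = 1.6792
  a^3/(3!(1-ρ)) = 0.1537/(6 × 0.8214) = 0.03119
  P₀ = 1/(1.6792 + 0.03119) = 0.5847
  Lq = P₀·a^3·ρ / (3!(1-ρ)²) = 0.5847 × 0.1537 × 0.1786 / (6 × 0.6747) = 0.003965
  Wq_B = Lq/λ = 0.0039648/9.0 = 0.0004405
  W_B = Wq_B + 1/μ = 0.0004405 + 0.05952 = 0.05996

Since W_A = 0.04149 < W_B = 0.05996, Option A (single fast server) has the shorter time in system.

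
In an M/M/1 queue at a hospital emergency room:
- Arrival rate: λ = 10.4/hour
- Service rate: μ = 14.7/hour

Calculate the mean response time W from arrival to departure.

First, compute utilization: ρ = λ/μ = 10.4/14.7 = 0.7075
For M/M/1: W = 1/(μ-λ)
W = 1/(14.7-10.4) = 1/4.30
W = 0.2326 hours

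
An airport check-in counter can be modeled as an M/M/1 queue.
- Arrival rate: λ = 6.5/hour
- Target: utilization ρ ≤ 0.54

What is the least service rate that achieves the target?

ρ = λ/μ, so μ = λ/ρ
μ ≥ 6.5/0.54 = 12.0370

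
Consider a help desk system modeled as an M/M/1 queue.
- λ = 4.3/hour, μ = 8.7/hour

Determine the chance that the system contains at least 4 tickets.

ρ = λ/μ = 4.3/8.7 = 0.494253
P(N ≥ n) = ρⁿ
P(N ≥ 4) = 0.494253^4
P(N ≥ 4) = 0.05968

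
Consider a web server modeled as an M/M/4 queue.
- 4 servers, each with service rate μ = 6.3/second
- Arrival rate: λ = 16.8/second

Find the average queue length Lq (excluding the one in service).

Traffic intensity: ρ = λ/(cμ) = 16.8/(4×6.3) = 0.6667
Since ρ = 0.6667 < 1, system is stable.
Offered load a = λ/μ = cρ = 16.8/6.3 = 2.6667
P₀ = [ Σₙ₌₀^3 aⁿ/n! + a^4/(4!(1-ρ)) ]⁻¹
Σ = a^0/0! + a^1/1! + a^2/2! + a^3/3! = 1.00000 + 2.66667 + 3.55556 + 3.16049 = 10.3827
a^4/(4!(1-ρ)) = 50.5679/(24 × 0.333333) = 6.3210
P₀ = 1/(10.3827 + 6.3210) = 0.05987
Lq = P₀·a^4·ρ / (4!(1-ρ)²) = 0.059867 × 50.5679 × 0.66667 / (24 × 0.11111) = 0.7568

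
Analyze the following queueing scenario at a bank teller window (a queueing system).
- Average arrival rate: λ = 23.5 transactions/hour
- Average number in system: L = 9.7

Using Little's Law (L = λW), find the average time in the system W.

Little's Law: L = λW, so W = L/λ
W = 9.7/23.5 = 0.4128 hours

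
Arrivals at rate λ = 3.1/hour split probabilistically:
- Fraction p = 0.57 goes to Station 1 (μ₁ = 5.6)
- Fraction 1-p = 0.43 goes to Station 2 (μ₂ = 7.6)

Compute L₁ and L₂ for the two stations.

Effective rates: λ₁ = 3.1×0.57 = 1.767, λ₂ = 3.1×0.43 = 1.333
Station 1: ρ₁ = 1.767/5.6 = 0.31554, L₁ = ρ₁/(1-ρ₁) = 0.31554/(1-0.31554) = 0.4610
Station 2: ρ₂ = 1.333/7.6 = 0.1754, L₂ = ρ₂/(1-ρ₂) = 0.1754/(1-0.1754) = 0.2127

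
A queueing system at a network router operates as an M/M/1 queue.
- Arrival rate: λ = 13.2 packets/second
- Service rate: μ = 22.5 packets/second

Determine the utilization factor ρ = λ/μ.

Server utilization: ρ = λ/μ
ρ = 13.2/22.5 = 0.5867
The server is busy 58.67% of the time.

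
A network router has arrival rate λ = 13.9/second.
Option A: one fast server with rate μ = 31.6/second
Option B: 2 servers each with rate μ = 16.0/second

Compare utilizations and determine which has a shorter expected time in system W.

Option A: single server μ = 31.6 (M/M/1)
  ρ_A = 13.9/31.6 = 0.4399
  W_A = 1/(μ-λ) = 1/(31.6-13.9) = 1/17.70 = 0.05650

Option B: 2 servers μ = 16.0 (M/M/2)
  ρ_B = λ/(cμ) = 13.9/(2×16.0) = 0.4344
  Offered load a = λ/μ = cρ = 13.9/16.0 = 0.8688
  P₀ = [ Σₙ₌₀^1 aⁿ/n! + a^2/(2!(1-ρ)) ]⁻¹
  Σ = a^0/0! + a^1/1! = 1.0000 + 0.86875 = 1.8687
  a^2/(2!(1-ρ)) = 0.7547/(2 × 0.5656) = 0.6672
  P₀ = 1/(1.8687 + 0.6672) = 0.3943
  Lq = P₀·a^2·ρ / (2!(1-ρ)²) = 0.3943 × 0.7547 × 0.4344 / (2 × 0.3199) = 0.2020
  Wq_B = Lq/λ = 0.20204/13.9 = 0.01454
  W_B = Wq_B + 1/μ = 0.01454 + 0.06250 = 0.07704

Since W_A = 0.05650 < W_B = 0.07704, Option A (single fast server) has the shorter time in system.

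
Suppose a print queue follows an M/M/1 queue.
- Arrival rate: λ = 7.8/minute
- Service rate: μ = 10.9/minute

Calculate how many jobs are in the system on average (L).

ρ = λ/μ = 7.8/10.9 = 0.7156
For M/M/1: L = λ/(μ-λ)
L = 7.8/(10.9-7.8) = 7.8/3.10
L = 2.5161 jobs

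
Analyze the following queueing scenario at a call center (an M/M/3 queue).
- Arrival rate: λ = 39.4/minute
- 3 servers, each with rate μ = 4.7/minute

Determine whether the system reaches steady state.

Stability requires ρ = λ/(cμ) < 1
ρ = 39.4/(3 × 4.7) = 39.4/14.10 = 2.7943
Since 2.7943 ≥ 1, the system is UNSTABLE.
Need c > λ/μ = 39.4/4.7 = 8.38.
Minimum servers needed: c = 9.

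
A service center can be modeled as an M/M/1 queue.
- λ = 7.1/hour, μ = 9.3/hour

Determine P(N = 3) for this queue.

ρ = λ/μ = 7.1/9.3 = 0.7634
P(n) = (1-ρ)ρⁿ
P(3) = (1-0.7634) × 0.7634^3
P(3) = 0.2366 × 0.4449
P(3) = 0.1053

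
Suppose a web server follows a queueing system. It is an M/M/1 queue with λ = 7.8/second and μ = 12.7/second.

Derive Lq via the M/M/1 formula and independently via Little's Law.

Method 1 (direct): Lq = λ²/(μ(μ-λ)) = 60.84/(12.7 × 4.90) = 0.9777

Method 2 (Little's Law):
W = 1/(μ-λ) = 1/4.90 = 0.20408
Wq = W - 1/μ = 0.20408 - 0.078740 = 0.12534
Lq = λWq = 7.8 × 0.12534 = 0.9777 ✔ (matches Method 1)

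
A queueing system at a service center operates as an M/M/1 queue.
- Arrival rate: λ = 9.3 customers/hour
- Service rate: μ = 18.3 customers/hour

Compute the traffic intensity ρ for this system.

Server utilization: ρ = λ/μ
ρ = 9.3/18.3 = 0.5082
The server is busy 50.82% of the time.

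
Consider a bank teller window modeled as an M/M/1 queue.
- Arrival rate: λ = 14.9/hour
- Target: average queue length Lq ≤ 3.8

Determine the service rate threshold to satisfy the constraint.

For M/M/1: Lq = λ²/(μ(μ-λ))
Need Lq ≤ 3.8, i.e. μ(μ-λ) ≥ λ²/3.8
μ² - 14.9μ - 222.01/3.8 ≥ 0  →  μ² - 14.9μ - 58.42368 ≥ 0
Quadratic formula (positive root): μ = [λ + √(λ² + 4×58.42368)]/2
Discriminant: 222.01 + 4×58.42368 = 455.7047, √455.7047 = 21.3472
μ ≥ (14.9 + 21.3472)/2 = 18.1236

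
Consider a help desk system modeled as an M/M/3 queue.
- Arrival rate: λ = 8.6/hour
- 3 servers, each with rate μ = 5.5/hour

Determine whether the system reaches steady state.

Stability requires ρ = λ/(cμ) < 1
ρ = 8.6/(3 × 5.5) = 8.6/16.50 = 0.5212
Since 0.5212 < 1, the system is STABLE.
The servers are busy 52.12% of the time.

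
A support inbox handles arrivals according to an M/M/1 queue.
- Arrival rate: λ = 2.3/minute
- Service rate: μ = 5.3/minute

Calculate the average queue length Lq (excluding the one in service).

ρ = λ/μ = 2.3/5.3 = 0.4340
For M/M/1: Lq = λ²/(μ(μ-λ))
Lq = 5.29/(5.3 × 3.00)
Lq = 0.3327 emails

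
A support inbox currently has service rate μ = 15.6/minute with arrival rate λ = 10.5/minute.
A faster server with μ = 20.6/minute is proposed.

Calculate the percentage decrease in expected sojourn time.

System 1: ρ₁ = 10.5/15.6 = 0.6731, W₁ = 1/(15.6-10.5) = 0.196078
System 2: ρ₂ = 10.5/20.6 = 0.5097, W₂ = 1/(20.6-10.5) = 0.0990099
Improvement: (W₁-W₂)/W₁ = (0.196078-0.0990099)/0.196078 = 49.50%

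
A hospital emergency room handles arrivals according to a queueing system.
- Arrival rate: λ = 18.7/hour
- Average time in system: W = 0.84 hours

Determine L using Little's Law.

Little's Law: L = λW
L = 18.7 × 0.84 = 15.7080 patients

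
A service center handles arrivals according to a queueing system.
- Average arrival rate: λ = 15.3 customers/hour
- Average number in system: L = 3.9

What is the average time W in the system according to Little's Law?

Little's Law: L = λW, so W = L/λ
W = 3.9/15.3 = 0.2549 hours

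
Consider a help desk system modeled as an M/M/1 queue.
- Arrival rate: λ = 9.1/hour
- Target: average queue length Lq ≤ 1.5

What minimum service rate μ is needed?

For M/M/1: Lq = λ²/(μ(μ-λ))
Need Lq ≤ 1.5, i.e. μ(μ-λ) ≥ λ²/1.5
μ² - 9.1μ - 82.81/1.5 ≥ 0  →  μ² - 9.1μ - 55.20667 ≥ 0
Quadratic formula (positive root): μ = [λ + √(λ² + 4×55.20667)]/2
Discriminant: 82.81 + 4×55.20667 = 303.6367, √303.6367 = 17.4252
μ ≥ (9.1 + 17.4252)/2 = 13.2626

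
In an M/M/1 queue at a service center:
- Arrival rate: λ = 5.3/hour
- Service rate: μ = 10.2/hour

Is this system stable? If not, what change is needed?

Stability requires ρ = λ/(cμ) < 1
ρ = 5.3/(1 × 10.2) = 5.3/10.20 = 0.5196
Since 0.5196 < 1, the system is STABLE.
The server is busy 51.96% of the time.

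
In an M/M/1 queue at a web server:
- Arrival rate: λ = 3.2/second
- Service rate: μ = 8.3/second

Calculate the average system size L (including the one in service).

ρ = λ/μ = 3.2/8.3 = 0.3855
For M/M/1: L = λ/(μ-λ)
L = 3.2/(8.3-3.2) = 3.2/5.10
L = 0.6275 requests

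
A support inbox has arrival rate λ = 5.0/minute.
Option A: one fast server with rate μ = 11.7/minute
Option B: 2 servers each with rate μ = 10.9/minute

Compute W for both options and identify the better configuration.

Option A: single server μ = 11.7 (M/M/1)
  ρ_A = 5.0/11.7 = 0.4274
  W_A = 1/(μ-λ) = 1/(11.7-5.0) = 1/6.70 = 0.1493

Option B: 2 servers μ = 10.9 (M/M/2)
  ρ_B = λ/(cμ) = 5.0/(2×10.9) = 0.2294
  Offered load a = λ/μ = cρ = 5.0/10.9 = 0.4587
  P₀ = [ Σₙ₌₀^1 aⁿ/n! + a^2/(2!(1-ρ)) ]⁻¹
  Σ = a^0/0! + a^1/1! = 1.0000 + 0.4587 = 1.4587
  a^2/(2!(1-ρ)) = 0.2104/(2 × 0.7706) = 0.1365
  P₀ = 1/(1.4587 + 0.1365) = 0.6269
  Lq = P₀·a^2·ρ / (2!(1-ρ)²) = 0.6269 × 0.2104 × 0.2294 / (2 × 0.5939) = 0.02547
  Wq_B = Lq/λ = 0.0254706/5.0 = 0.0050941
  W_B = Wq_B + 1/μ = 0.0050941 + 0.091743 = 0.09684

Since W_B = 0.09684 < W_A = 0.1493, Option B (multiple servers) has the shorter time in system.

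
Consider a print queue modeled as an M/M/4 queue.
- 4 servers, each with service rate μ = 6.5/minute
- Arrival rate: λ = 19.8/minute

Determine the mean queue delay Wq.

Traffic intensity: ρ = λ/(cμ) = 19.8/(4×6.5) = 0.7615
Since ρ = 0.7615 < 1, system is stable.
Offered load a = λ/μ = cρ = 19.8/6.5 = 3.0462
P₀ = [ Σₙ₌₀^3 aⁿ/n! + a^4/(4!(1-ρ)) ]⁻¹
Σ = a^0/0! + a^1/1! + a^2/2! + a^3/3! = 1.0000 + 3.0462 + 4.6395 + 4.7109 = 13.3966
a^4/(4!(1-ρ)) = 86.1008/(24 × 0.238462) = 15.0445
P₀ = 1/(13.3966 + 15.0445) = 0.03516
Lq = P₀·a^4·ρ / (4!(1-ρ)²) = 0.03516 × 86.1008 × 0.7615 / (24 × 0.05686) = 1.6893
Wq = Lq/λ = 1.6893/19.8 = 0.08532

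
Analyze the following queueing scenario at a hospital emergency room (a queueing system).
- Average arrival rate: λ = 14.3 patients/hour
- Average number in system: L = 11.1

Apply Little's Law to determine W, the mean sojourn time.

Little's Law: L = λW, so W = L/λ
W = 11.1/14.3 = 0.7762 hours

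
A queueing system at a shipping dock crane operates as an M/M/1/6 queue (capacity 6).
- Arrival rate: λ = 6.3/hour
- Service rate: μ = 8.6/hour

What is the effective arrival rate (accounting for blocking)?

ρ = λ/μ = 6.3/8.6 = 0.73256
P₀ = (1-ρ)/(1-ρ^(K+1)) = (1-0.73256)/(1-0.73256^7) = 0.26744/0.88679 = 0.3016
P_K = P₀×ρ^K = 0.30158 × 0.73256^6 = 0.30158 × 0.15455 = 0.04661
λ_eff = λ(1-P_K) = 6.3 × (1 - 0.04661) = 6.3 × 0.9534 = 6.0064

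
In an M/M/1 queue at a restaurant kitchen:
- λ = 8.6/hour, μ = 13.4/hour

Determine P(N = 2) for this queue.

ρ = λ/μ = 8.6/13.4 = 0.6418
P(n) = (1-ρ)ρⁿ
P(2) = (1-0.6418) × 0.6418^2
P(2) = 0.3582 × 0.4119
P(2) = 0.1475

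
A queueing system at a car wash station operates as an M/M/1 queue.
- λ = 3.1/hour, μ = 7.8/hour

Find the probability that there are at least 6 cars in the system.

ρ = λ/μ = 3.1/7.8 = 0.39744
P(N ≥ n) = ρⁿ
P(N ≥ 6) = 0.39744^6
P(N ≥ 6) = 0.003941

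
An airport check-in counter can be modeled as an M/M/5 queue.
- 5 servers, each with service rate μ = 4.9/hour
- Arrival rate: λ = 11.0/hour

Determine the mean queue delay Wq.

Traffic intensity: ρ = λ/(cμ) = 11.0/(5×4.9) = 0.4490
Since ρ = 0.4490 < 1, system is stable.
Offered load a = λ/μ = cρ = 11.0/4.9 = 2.2449
P₀ = [ Σₙ₌₀^4 aⁿ/n! + a^5/(5!(1-ρ)) ]⁻¹
Σ = a^0/0! + a^1/1! + a^2/2! + a^3/3! + a^4/4! = 1.0000 + 2.2449 + 2.5198 + 1.8856 + 1.0582 = 8.7085
a^5/(5!(1-ρ)) = 57.0142/(120 × 0.5510) = 0.8623
P₀ = 1/(8.7085 + 0.8623) = 0.1045
Lq = P₀·a^5·ρ / (5!(1-ρ)²) = 0.10449 × 57.0142 × 0.44898 / (120 × 0.30362) = 0.07341
Wq = Lq/λ = 0.07341/11.0 = 0.006674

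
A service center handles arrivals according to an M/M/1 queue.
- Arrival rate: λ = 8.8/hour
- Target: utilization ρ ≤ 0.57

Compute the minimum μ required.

ρ = λ/μ, so μ = λ/ρ
μ ≥ 8.8/0.57 = 15.4386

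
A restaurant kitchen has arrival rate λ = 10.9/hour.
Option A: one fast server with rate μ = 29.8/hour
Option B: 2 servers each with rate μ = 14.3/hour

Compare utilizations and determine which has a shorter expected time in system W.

Option A: single server μ = 29.8 (M/M/1)
  ρ_A = 10.9/29.8 = 0.3658
  W_A = 1/(μ-λ) = 1/(29.8-10.9) = 1/18.90 = 0.05291

Option B: 2 servers μ = 14.3 (M/M/2)
  ρ_B = λ/(cμ) = 10.9/(2×14.3) = 0.3811
  Offered load a = λ/μ = cρ = 10.9/14.3 = 0.7622
  P₀ = [ Σₙ₌₀^1 aⁿ/n! + a^2/(2!(1-ρ)) ]⁻¹
  Σ = a^0/0! + a^1/1! = 1.0000 + 0.7622 = 1.7622
  a^2/(2!(1-ρ)) = 0.5810/(2 × 0.6189) = 0.4694
  P₀ = 1/(1.7622 + 0.4694) = 0.4481
  Lq = P₀·a^2·ρ / (2!(1-ρ)²) = 0.4481 × 0.5810 × 0.3811 / (2 × 0.3830) = 0.1295
  Wq_B = Lq/λ = 0.1295/10.9 = 0.01188
  W_B = Wq_B + 1/μ = 0.01188 + 0.06993 = 0.08181

Since W_A = 0.05291 < W_B = 0.08181, Option A (single fast server) has the shorter time in system.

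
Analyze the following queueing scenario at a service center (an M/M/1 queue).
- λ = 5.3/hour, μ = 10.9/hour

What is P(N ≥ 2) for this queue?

ρ = λ/μ = 5.3/10.9 = 0.4862
P(N ≥ n) = ρⁿ
P(N ≥ 2) = 0.4862^2
P(N ≥ 2) = 0.2364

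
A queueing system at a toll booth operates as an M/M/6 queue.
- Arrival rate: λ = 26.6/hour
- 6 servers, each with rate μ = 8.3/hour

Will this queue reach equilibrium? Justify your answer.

Stability requires ρ = λ/(cμ) < 1
ρ = 26.6/(6 × 8.3) = 26.6/49.80 = 0.5341
Since 0.5341 < 1, the system is STABLE.
The servers are busy 53.41% of the time.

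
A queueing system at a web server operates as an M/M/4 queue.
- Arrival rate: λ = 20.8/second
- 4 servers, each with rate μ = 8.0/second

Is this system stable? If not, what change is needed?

Stability requires ρ = λ/(cμ) < 1
ρ = 20.8/(4 × 8.0) = 20.8/32.00 = 0.6500
Since 0.6500 < 1, the system is STABLE.
The servers are busy 65.00% of the time.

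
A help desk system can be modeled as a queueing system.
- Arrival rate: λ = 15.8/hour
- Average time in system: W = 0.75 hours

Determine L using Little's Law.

Little's Law: L = λW
L = 15.8 × 0.75 = 11.8500 tickets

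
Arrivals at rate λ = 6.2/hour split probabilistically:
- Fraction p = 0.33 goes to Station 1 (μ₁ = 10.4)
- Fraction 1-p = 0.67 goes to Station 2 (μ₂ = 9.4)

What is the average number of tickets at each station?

Effective rates: λ₁ = 6.2×0.33 = 2.046, λ₂ = 6.2×0.67 = 4.154
Station 1: ρ₁ = 2.046/10.4 = 0.1967, L₁ = ρ₁/(1-ρ₁) = 0.1967/(1-0.1967) = 0.2449
Station 2: ρ₂ = 4.154/9.4 = 0.4419, L₂ = ρ₂/(1-ρ₂) = 0.4419/(1-0.4419) = 0.7918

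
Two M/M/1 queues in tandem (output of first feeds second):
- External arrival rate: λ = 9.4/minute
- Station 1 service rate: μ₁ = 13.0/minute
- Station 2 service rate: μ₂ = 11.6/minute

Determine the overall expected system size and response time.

By Jackson's theorem, each station behaves as independent M/M/1.
Station 1: ρ₁ = 9.4/13.0 = 0.7231, L₁ = ρ₁/(1-ρ₁) = λ/(μ₁-λ) = 9.4/3.60 = 2.6111
Station 2: ρ₂ = 9.4/11.6 = 0.8103, L₂ = ρ₂/(1-ρ₂) = λ/(μ₂-λ) = 9.4/2.20 = 4.2727
Total: L = L₁ + L₂ = 2.6111 + 4.2727 = 6.8838
W = L/λ = 6.8838/9.4 = 0.7323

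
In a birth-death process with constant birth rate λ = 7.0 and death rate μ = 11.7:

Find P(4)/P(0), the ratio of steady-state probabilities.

For constant rates: P(n)/P(0) = (λ/μ)^n
P(4)/P(0) = (7.0/11.7)^4 = 0.5983^4 = 0.1281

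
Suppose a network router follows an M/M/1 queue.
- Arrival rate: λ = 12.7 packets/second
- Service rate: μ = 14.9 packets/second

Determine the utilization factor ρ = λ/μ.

Server utilization: ρ = λ/μ
ρ = 12.7/14.9 = 0.8523
The server is busy 85.23% of the time.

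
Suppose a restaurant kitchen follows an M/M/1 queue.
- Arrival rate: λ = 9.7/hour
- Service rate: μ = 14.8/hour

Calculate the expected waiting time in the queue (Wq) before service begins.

First, compute utilization: ρ = λ/μ = 9.7/14.8 = 0.6554
For M/M/1: Wq = λ/(μ(μ-λ))
Wq = 9.7/(14.8 × (14.8-9.7))
Wq = 9.7/(14.8 × 5.10)
Wq = 0.1285 hours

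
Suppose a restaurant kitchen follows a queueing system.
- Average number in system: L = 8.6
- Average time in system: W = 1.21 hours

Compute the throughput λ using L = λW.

Little's Law: L = λW, so λ = L/W
λ = 8.6/1.21 = 7.1074 orders/hour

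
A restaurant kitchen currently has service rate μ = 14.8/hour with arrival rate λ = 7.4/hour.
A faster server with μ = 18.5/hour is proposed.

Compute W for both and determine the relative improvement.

System 1: ρ₁ = 7.4/14.8 = 0.5000, W₁ = 1/(14.8-7.4) = 0.135135
System 2: ρ₂ = 7.4/18.5 = 0.4000, W₂ = 1/(18.5-7.4) = 0.0900901
Improvement: (W₁-W₂)/W₁ = (0.135135-0.0900901)/0.135135 = 33.33%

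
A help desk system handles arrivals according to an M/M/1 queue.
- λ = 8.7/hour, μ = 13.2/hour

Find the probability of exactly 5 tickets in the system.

ρ = λ/μ = 8.7/13.2 = 0.6591
P(n) = (1-ρ)ρⁿ
P(5) = (1-0.6591) × 0.6591^5
P(5) = 0.34090 × 0.12438
P(5) = 0.04240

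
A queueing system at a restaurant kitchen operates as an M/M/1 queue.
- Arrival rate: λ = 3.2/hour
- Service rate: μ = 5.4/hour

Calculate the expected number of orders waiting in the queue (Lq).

ρ = λ/μ = 3.2/5.4 = 0.5926
For M/M/1: Lq = λ²/(μ(μ-λ))
Lq = 10.24/(5.4 × 2.20)
Lq = 0.8620 orders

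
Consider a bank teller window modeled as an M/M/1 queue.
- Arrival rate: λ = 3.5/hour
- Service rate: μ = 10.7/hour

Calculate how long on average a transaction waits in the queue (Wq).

First, compute utilization: ρ = λ/μ = 3.5/10.7 = 0.3271
For M/M/1: Wq = λ/(μ(μ-λ))
Wq = 3.5/(10.7 × (10.7-3.5))
Wq = 3.5/(10.7 × 7.20)
Wq = 0.04543 hours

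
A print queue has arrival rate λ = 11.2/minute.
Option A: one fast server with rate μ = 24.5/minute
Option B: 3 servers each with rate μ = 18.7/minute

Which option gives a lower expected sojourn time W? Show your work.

Option A: single server μ = 24.5 (M/M/1)
  ρ_A = 11.2/24.5 = 0.4571
  W_A = 1/(μ-λ) = 1/(24.5-11.2) = 1/13.30 = 0.07519

Option B: 3 servers μ = 18.7 (M/M/3)
  ρ_B = λ/(cμ) = 11.2/(3×18.7) = 0.1996
  Offered load a = λ/μ = cρ = 11.2/18.7 = 0.5989
  P₀ = [ Σₙ₌₀^2 aⁿ/n! + a^3/(3!(1-ρ)) ]⁻¹
  Σ = a^0/0! + a^1/1! + a^2/2! = 1.0000 + 0.5989 + 0.1794 = 1.7783
  a^3/(3!(1-ρ)) = 0.21485/(6 × 0.80036) = 0.04474
  P₀ = 1/(1.7783 + 0.04474) = 0.5485
  Lq = P₀·a^3·ρ / (3!(1-ρ)²) = 0.54854 × 0.21485 × 0.19964 / (6 × 0.64057) = 0.006122
  Wq_B = Lq/λ = 0.0061217/11.2 = 0.00054658
  W_B = Wq_B + 1/μ = 0.00054658 + 0.053476 = 0.05402

Since W_B = 0.05402 < W_A = 0.07519, Option B (multiple servers) has the shorter time in system.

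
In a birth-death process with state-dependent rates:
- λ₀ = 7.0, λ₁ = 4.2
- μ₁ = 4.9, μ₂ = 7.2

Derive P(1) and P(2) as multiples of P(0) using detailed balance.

Balance equations:
State 0: λ₀P₀ = μ₁P₁ → P₁ = (λ₀/μ₁)P₀ = (7.0/4.9)P₀ = 1.4286P₀
State 1: P₂ = (λ₀λ₁)/(μ₁μ₂)P₀ = (7.0×4.2)/(4.9×7.2)P₀ = 0.8333P₀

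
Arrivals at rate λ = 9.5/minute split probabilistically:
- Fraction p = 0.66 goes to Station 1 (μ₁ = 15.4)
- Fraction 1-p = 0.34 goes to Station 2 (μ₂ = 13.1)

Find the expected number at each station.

Effective rates: λ₁ = 9.5×0.66 = 6.27, λ₂ = 9.5×0.34 = 3.23
Station 1: ρ₁ = 6.27/15.4 = 0.40714, L₁ = ρ₁/(1-ρ₁) = 0.40714/(1-0.40714) = 0.6867
Station 2: ρ₂ = 3.23/13.1 = 0.2466, L₂ = ρ₂/(1-ρ₂) = 0.2466/(1-0.2466) = 0.3273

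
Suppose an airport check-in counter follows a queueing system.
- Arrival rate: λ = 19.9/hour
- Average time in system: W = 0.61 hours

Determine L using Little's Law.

Little's Law: L = λW
L = 19.9 × 0.61 = 12.1390 passengers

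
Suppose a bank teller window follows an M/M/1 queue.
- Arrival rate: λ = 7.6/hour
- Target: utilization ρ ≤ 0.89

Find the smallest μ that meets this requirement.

ρ = λ/μ, so μ = λ/ρ
μ ≥ 7.6/0.89 = 8.5393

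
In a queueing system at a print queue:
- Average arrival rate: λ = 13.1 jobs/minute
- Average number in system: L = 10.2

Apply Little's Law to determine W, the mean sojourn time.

Little's Law: L = λW, so W = L/λ
W = 10.2/13.1 = 0.7786 minutes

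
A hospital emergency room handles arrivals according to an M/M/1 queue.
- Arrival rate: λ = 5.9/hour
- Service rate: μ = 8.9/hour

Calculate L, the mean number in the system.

ρ = λ/μ = 5.9/8.9 = 0.6629
For M/M/1: L = λ/(μ-λ)
L = 5.9/(8.9-5.9) = 5.9/3.00
L = 1.9667 patients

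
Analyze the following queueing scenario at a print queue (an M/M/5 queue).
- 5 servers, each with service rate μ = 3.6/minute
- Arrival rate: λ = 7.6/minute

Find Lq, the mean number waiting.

Traffic intensity: ρ = λ/(cμ) = 7.6/(5×3.6) = 0.4222
Since ρ = 0.4222 < 1, system is stable.
Offered load a = λ/μ = cρ = 7.6/3.6 = 2.1111
P₀ = [ Σₙ₌₀^4 aⁿ/n! + a^5/(5!(1-ρ)) ]⁻¹
Σ = a^0/0! + a^1/1! + a^2/2! + a^3/3! + a^4/4! = 1.00000 + 2.11111 + 2.22840 + 1.56813 + 0.827624 = 7.7353
a^5/(5!(1-ρ)) = 41.9330/(120 × 0.5778) = 0.6048
P₀ = 1/(7.7353 + 0.6048) = 0.1199
Lq = P₀·a^5·ρ / (5!(1-ρ)²) = 0.1199 × 41.9330 × 0.4222 / (120 × 0.3338) = 0.05299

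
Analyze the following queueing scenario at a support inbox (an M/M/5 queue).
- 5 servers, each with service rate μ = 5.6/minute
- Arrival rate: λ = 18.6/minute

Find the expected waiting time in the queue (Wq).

Traffic intensity: ρ = λ/(cμ) = 18.6/(5×5.6) = 0.6643
Since ρ = 0.6643 < 1, system is stable.
Offered load a = λ/μ = cρ = 18.6/5.6 = 3.3214
P₀ = [ Σₙ₌₀^4 aⁿ/n! + a^5/(5!(1-ρ)) ]⁻¹
Σ = a^0/0! + a^1/1! + a^2/2! + a^3/3! + a^4/4! = 1.00000 + 3.32143 + 5.51594 + 6.10694 + 5.07094 = 21.0152
a^5/(5!(1-ρ)) = 404.2263/(120 × 0.335714) = 10.0340
P₀ = 1/(21.0152 + 10.0340) = 0.03221
Lq = P₀·a^5·ρ / (5!(1-ρ)²) = 0.03221 × 404.2263 × 0.6643 / (120 × 0.1127) = 0.6395
Wq = Lq/λ = 0.6395/18.6 = 0.03438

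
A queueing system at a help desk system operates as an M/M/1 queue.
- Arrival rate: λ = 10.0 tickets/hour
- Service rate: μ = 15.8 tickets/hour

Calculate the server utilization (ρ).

Server utilization: ρ = λ/μ
ρ = 10.0/15.8 = 0.6329
The server is busy 63.29% of the time.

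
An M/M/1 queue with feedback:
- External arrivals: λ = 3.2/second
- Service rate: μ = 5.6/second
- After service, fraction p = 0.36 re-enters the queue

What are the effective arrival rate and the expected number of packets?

Effective arrival rate: λ_eff = λ/(1-p) = 3.2/(1-0.36) = 3.2/0.64 = 5.0000
ρ = λ_eff/μ = 5.0000/5.6 = 0.892857
L = ρ/(1-ρ) = 0.892857/(1-0.892857) = 8.3333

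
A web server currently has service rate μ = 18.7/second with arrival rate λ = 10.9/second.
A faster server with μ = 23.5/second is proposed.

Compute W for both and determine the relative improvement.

System 1: ρ₁ = 10.9/18.7 = 0.5829, W₁ = 1/(18.7-10.9) = 0.12821
System 2: ρ₂ = 10.9/23.5 = 0.4638, W₂ = 1/(23.5-10.9) = 0.079365
Improvement: (W₁-W₂)/W₁ = (0.12821-0.079365)/0.12821 = 38.10%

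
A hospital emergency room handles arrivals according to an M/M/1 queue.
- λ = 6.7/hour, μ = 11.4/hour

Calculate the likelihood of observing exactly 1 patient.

ρ = λ/μ = 6.7/11.4 = 0.5877
P(n) = (1-ρ)ρⁿ
P(1) = (1-0.5877) × 0.5877^1
P(1) = 0.4123 × 0.5877
P(1) = 0.2423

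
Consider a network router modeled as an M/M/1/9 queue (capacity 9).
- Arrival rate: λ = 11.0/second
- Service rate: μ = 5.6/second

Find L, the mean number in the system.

ρ = λ/μ = 11.0/5.6 = 1.9643
P₀ = (1-ρ)/(1-ρ^(K+1)) = (1-1.9643)/(1-1.9643^10) = -0.9643/-854.2206 = 0.001129
P_K = P₀×ρ^K = 0.001129 × 1.9643^9 = 0.001129 × 435.3819 = 0.4915
L = ρ[1 - (K+1)ρ^K + Kρ^(K+1)] / [(1-ρ)(1-ρ^(K+1))]
L = 1.9643 × (1 - 10×435.3819 + 9×855.2206) / ((1 - 1.9643) × (1 - 855.2206)) = 7.9747 packets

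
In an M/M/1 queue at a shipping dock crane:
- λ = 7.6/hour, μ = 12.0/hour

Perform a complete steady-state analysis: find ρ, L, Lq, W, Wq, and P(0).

Step 1: ρ = λ/μ = 7.6/12.0 = 0.6333
Step 2: L = λ/(μ-λ) = 7.6/4.40 = 1.7273
Step 3: Lq = λ²/(μ(μ-λ)) = 57.76/(12.0×4.40) = 1.0939
Step 4: W = 1/(μ-λ) = 1/4.40 = 0.22727
Step 5: Wq = λ/(μ(μ-λ)) = 7.6/(12.0×4.40) = 0.1439
Step 6: P(0) = 1-ρ = 0.3667
Verify: L = λW = 7.6×0.22727 = 1.7273 ✔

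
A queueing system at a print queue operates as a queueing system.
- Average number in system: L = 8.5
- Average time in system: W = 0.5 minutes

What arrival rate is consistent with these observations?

Little's Law: L = λW, so λ = L/W
λ = 8.5/0.5 = 17.0000 jobs/minute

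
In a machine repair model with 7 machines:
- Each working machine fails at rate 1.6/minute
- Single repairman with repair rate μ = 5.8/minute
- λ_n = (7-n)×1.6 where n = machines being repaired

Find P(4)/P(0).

P(4)/P(0) = ∏_{i=0}^{4-1} λ_i/μ_{i+1}
= (7-0)×1.6/5.8 × (7-1)×1.6/5.8 × (7-2)×1.6/5.8 × (7-3)×1.6/5.8
= 4.8646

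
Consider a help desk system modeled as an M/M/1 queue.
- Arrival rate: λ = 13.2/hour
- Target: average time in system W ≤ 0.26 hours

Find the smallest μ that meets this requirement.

For M/M/1: W = 1/(μ-λ)
Need W ≤ 0.26, so 1/(μ-λ) ≤ 0.26
μ - λ ≥ 1/0.26 = 3.8462
μ ≥ 13.2 + 3.8462 = 17.0462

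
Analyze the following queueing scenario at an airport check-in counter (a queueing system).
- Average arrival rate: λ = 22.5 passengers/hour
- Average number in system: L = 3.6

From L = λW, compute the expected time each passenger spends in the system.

Little's Law: L = λW, so W = L/λ
W = 3.6/22.5 = 0.1600 hours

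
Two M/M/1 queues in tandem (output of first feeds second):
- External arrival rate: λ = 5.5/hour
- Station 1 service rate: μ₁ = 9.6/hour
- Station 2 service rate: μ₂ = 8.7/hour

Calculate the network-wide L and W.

By Jackson's theorem, each station behaves as independent M/M/1.
Station 1: ρ₁ = 5.5/9.6 = 0.5729, L₁ = ρ₁/(1-ρ₁) = λ/(μ₁-λ) = 5.5/4.10 = 1.34146
Station 2: ρ₂ = 5.5/8.7 = 0.6322, L₂ = ρ₂/(1-ρ₂) = λ/(μ₂-λ) = 5.5/3.20 = 1.71875
Total: L = L₁ + L₂ = 1.34146 + 1.71875 = 3.0602
W = L/λ = 3.0602/5.5 = 0.5564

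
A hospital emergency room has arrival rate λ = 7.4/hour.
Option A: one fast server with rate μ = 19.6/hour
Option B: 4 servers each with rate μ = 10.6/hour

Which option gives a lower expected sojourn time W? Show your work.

Option A: single server μ = 19.6 (M/M/1)
  ρ_A = 7.4/19.6 = 0.3776
  W_A = 1/(μ-λ) = 1/(19.6-7.4) = 1/12.20 = 0.08197

Option B: 4 servers μ = 10.6 (M/M/4)
  ρ_B = λ/(cμ) = 7.4/(4×10.6) = 0.1745
  Offered load a = λ/μ = cρ = 7.4/10.6 = 0.6981
  P₀ = [ Σₙ₌₀^3 aⁿ/n! + a^4/(4!(1-ρ)) ]⁻¹
  Σ = a^0/0! + a^1/1! + a^2/2! + a^3/3! = 1.0000 + 0.6981 + 0.2437 + 0.05671 = 1.9985
  a^4/(4!(1-ρ)) = 0.2375/(24 × 0.8255) = 0.01199
  P₀ = 1/(1.9985 + 0.01199) = 0.4974
  Lq = P₀·a^4·ρ / (4!(1-ρ)²) = 0.4974 × 0.2375 × 0.1745 / (24 × 0.6814) = 0.001261
  Wq_B = Lq/λ = 0.001261/7.4 = 0.0001704
  W_B = Wq_B + 1/μ = 0.0001704 + 0.09434 = 0.09451

Since W_A = 0.08197 < W_B = 0.09451, Option A (single fast server) has the shorter time in system.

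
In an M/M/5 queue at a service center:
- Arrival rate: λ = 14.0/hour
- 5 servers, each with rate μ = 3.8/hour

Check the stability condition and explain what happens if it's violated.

Stability requires ρ = λ/(cμ) < 1
ρ = 14.0/(5 × 3.8) = 14.0/19.00 = 0.7368
Since 0.7368 < 1, the system is STABLE.
The servers are busy 73.68% of the time.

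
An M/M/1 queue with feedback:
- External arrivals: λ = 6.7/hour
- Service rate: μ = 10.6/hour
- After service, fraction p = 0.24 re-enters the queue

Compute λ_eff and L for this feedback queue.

Effective arrival rate: λ_eff = λ/(1-p) = 6.7/(1-0.24) = 6.7/0.76 = 8.81579
ρ = λ_eff/μ = 8.81579/10.6 = 0.831678
L = ρ/(1-ρ) = 0.831678/(1-0.831678) = 4.9410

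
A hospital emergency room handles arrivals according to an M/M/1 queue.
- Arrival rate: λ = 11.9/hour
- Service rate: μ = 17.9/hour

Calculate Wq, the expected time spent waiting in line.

First, compute utilization: ρ = λ/μ = 11.9/17.9 = 0.6648
For M/M/1: Wq = λ/(μ(μ-λ))
Wq = 11.9/(17.9 × (17.9-11.9))
Wq = 11.9/(17.9 × 6.00)
Wq = 0.1108 hours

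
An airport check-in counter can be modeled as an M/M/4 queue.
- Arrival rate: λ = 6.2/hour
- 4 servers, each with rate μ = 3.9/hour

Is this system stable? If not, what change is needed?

Stability requires ρ = λ/(cμ) < 1
ρ = 6.2/(4 × 3.9) = 6.2/15.60 = 0.3974
Since 0.3974 < 1, the system is STABLE.
The servers are busy 39.74% of the time.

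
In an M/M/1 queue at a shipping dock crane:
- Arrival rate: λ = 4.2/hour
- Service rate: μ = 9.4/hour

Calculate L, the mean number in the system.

ρ = λ/μ = 4.2/9.4 = 0.4468
For M/M/1: L = λ/(μ-λ)
L = 4.2/(9.4-4.2) = 4.2/5.20
L = 0.8077 containers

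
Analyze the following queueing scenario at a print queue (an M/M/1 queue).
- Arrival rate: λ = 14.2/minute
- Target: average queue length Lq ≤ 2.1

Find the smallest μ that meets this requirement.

For M/M/1: Lq = λ²/(μ(μ-λ))
Need Lq ≤ 2.1, i.e. μ(μ-λ) ≥ λ²/2.1
μ² - 14.2μ - 201.64/2.1 ≥ 0  →  μ² - 14.2μ - 96.01905 ≥ 0
Quadratic formula (positive root): μ = [λ + √(λ² + 4×96.01905)]/2
Discriminant: 201.64 + 4×96.01905 = 585.7162, √585.7162 = 24.2016
μ ≥ (14.2 + 24.2016)/2 = 19.2008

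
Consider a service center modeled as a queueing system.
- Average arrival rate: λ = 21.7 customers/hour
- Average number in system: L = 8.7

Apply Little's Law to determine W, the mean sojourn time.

Little's Law: L = λW, so W = L/λ
W = 8.7/21.7 = 0.4009 hours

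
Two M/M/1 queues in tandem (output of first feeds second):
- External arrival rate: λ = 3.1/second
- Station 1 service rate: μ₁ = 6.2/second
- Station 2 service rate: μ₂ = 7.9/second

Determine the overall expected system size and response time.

By Jackson's theorem, each station behaves as independent M/M/1.
Station 1: ρ₁ = 3.1/6.2 = 0.5000, L₁ = ρ₁/(1-ρ₁) = λ/(μ₁-λ) = 3.1/3.10 = 1.0000
Station 2: ρ₂ = 3.1/7.9 = 0.3924, L₂ = ρ₂/(1-ρ₂) = λ/(μ₂-λ) = 3.1/4.80 = 0.6458
Total: L = L₁ + L₂ = 1.0000 + 0.6458 = 1.6458
W = L/λ = 1.6458/3.1 = 0.5309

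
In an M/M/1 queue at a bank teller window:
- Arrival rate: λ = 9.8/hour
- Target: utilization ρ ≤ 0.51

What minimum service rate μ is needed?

ρ = λ/μ, so μ = λ/ρ
μ ≥ 9.8/0.51 = 19.2157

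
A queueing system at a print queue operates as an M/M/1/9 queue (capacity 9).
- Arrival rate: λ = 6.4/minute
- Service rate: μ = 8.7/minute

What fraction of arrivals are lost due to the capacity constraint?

ρ = λ/μ = 6.4/8.7 = 0.73563
P₀ = (1-ρ)/(1-ρ^(K+1)) = (1-0.73563)/(1-0.73563^10) = 0.26437/0.95359 = 0.2772
P_K = P₀×ρ^K = 0.2772 × 0.73563^9 = 0.2772 × 0.06309 = 0.01749
Blocking probability = 1.75%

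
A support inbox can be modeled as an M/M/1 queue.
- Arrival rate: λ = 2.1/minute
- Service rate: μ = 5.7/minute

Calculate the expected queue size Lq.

ρ = λ/μ = 2.1/5.7 = 0.3684
For M/M/1: Lq = λ²/(μ(μ-λ))
Lq = 4.41/(5.7 × 3.60)
Lq = 0.2149 emails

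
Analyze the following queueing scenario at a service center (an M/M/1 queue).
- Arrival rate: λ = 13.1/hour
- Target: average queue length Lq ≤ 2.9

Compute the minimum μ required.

For M/M/1: Lq = λ²/(μ(μ-λ))
Need Lq ≤ 2.9, i.e. μ(μ-λ) ≥ λ²/2.9
μ² - 13.1μ - 171.61/2.9 ≥ 0  →  μ² - 13.1μ - 59.17586 ≥ 0
Quadratic formula (positive root): μ = [λ + √(λ² + 4×59.17586)]/2
Discriminant: 171.61 + 4×59.17586 = 408.3134, √408.3134 = 20.2068
μ ≥ (13.1 + 20.2068)/2 = 16.6534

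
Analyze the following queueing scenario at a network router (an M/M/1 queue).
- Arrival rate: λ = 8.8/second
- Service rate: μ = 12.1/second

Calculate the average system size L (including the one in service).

ρ = λ/μ = 8.8/12.1 = 0.7273
For M/M/1: L = λ/(μ-λ)
L = 8.8/(12.1-8.8) = 8.8/3.30
L = 2.6667 packets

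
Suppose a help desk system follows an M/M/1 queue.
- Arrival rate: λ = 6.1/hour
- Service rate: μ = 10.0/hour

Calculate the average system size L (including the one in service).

ρ = λ/μ = 6.1/10.0 = 0.6100
For M/M/1: L = λ/(μ-λ)
L = 6.1/(10.0-6.1) = 6.1/3.90
L = 1.5641 tickets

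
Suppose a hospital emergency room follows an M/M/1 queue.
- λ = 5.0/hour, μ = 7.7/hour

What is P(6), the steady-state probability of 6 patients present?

ρ = λ/μ = 5.0/7.7 = 0.64935
P(n) = (1-ρ)ρⁿ
P(6) = (1-0.64935) × 0.64935^6
P(6) = 0.3507 × 0.07497
P(6) = 0.02629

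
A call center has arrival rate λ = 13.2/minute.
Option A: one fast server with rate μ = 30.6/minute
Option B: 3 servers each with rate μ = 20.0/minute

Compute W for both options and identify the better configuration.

Option A: single server μ = 30.6 (M/M/1)
  ρ_A = 13.2/30.6 = 0.4314
  W_A = 1/(μ-λ) = 1/(30.6-13.2) = 1/17.40 = 0.05747

Option B: 3 servers μ = 20.0 (M/M/3)
  ρ_B = λ/(cμ) = 13.2/(3×20.0) = 0.2200
  Offered load a = λ/μ = cρ = 13.2/20.0 = 0.6600
  P₀ = [ Σₙ₌₀^2 aⁿ/n! + a^3/(3!(1-ρ)) ]⁻¹
  Σ = a^0/0! + a^1/1! + a^2/2! = 1.0000 + 0.6600 + 0.2178 = 1.8778
  a^3/(3!(1-ρ)) = 0.2875/(6 × 0.7800) = 0.06143
  P₀ = 1/(1.8778 + 0.06143) = 0.5157
  Lq = P₀·a^3·ρ / (3!(1-ρ)²) = 0.5157 × 0.2875 × 0.2200 / (6 × 0.6084) = 0.008935
  Wq_B = Lq/λ = 0.008935/13.2 = 0.0006769
  W_B = Wq_B + 1/μ = 0.0006769 + 0.05000 = 0.05068

Since W_B = 0.05068 < W_A = 0.05747, Option B (multiple servers) has the shorter time in system.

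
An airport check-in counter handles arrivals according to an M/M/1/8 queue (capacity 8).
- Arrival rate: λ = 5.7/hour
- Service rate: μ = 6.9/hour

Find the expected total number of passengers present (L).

ρ = λ/μ = 5.7/6.9 = 0.82609
P₀ = (1-ρ)/(1-ρ^(K+1)) = (1-0.82609)/(1-0.82609^9) = 0.1739/0.8208 = 0.2119
P_K = P₀×ρ^K = 0.21187 × 0.82609^8 = 0.21187 × 0.21688 = 0.04595
L = ρ[1 - (K+1)ρ^K + Kρ^(K+1)] / [(1-ρ)(1-ρ^(K+1))]
L = 0.82609 × (1 - 9×0.216880 + 8×0.179162) / ((1 - 0.82609) × (1 - 0.179162)) = 2.7857 passengers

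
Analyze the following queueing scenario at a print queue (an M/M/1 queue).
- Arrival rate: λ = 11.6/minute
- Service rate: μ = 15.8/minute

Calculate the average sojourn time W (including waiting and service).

First, compute utilization: ρ = λ/μ = 11.6/15.8 = 0.7342
For M/M/1: W = 1/(μ-λ)
W = 1/(15.8-11.6) = 1/4.20
W = 0.2381 minutes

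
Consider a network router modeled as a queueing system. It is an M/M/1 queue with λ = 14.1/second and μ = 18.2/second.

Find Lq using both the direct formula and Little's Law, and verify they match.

Method 1 (direct): Lq = λ²/(μ(μ-λ)) = 198.81/(18.2 × 4.10) = 2.6643

Method 2 (Little's Law):
W = 1/(μ-λ) = 1/4.10 = 0.24390
Wq = W - 1/μ = 0.24390 - 0.054945 = 0.18896
Lq = λWq = 14.1 × 0.18896 = 2.6643 ✔ (matches Method 1)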